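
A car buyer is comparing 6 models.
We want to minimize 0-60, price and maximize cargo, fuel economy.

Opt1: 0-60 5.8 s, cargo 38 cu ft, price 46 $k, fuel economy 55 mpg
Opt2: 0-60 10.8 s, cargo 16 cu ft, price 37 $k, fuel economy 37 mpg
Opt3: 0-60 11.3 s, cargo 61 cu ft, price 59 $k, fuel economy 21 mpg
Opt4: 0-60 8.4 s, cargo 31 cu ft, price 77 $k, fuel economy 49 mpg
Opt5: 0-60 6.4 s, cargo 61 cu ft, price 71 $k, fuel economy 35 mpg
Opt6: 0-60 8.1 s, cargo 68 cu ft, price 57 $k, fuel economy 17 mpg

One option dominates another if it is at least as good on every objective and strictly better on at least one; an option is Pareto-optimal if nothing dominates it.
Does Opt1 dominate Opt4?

Yes

Opt1 vs Opt4: 0-60 5.8≤8.4, cargo 38≥31, price 46≤77, fuel economy 55≥49 — Opt1 is at least as good on every objective with at least one strict improvement.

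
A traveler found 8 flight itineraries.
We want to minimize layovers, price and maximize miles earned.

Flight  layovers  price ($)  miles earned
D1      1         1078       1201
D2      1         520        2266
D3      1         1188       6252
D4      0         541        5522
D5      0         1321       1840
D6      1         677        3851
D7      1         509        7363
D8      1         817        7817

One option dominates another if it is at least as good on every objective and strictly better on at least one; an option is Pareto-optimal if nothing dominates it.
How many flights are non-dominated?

3

D1: dominated by D2 (layovers 1≤1, price 520≤1078, miles earned 2266≥1201).
D2: dominated by D7 (layovers 1≤1, price 509≤520, miles earned 7363≥2266).
D3: dominated by D7 (layovers 1≤1, price 509≤1188, miles earned 7363≥6252).
D4: not dominated.
D5: dominated by D4 (layovers 0≤0, price 541≤1321, miles earned 5522≥1840).
D6: dominated by D4 (layovers 0≤1, price 541≤677, miles earned 5522≥3851).
D7: not dominated (best price).
D8: not dominated (best miles earned).
Pareto-optimal: D4, D7, D8 → 3.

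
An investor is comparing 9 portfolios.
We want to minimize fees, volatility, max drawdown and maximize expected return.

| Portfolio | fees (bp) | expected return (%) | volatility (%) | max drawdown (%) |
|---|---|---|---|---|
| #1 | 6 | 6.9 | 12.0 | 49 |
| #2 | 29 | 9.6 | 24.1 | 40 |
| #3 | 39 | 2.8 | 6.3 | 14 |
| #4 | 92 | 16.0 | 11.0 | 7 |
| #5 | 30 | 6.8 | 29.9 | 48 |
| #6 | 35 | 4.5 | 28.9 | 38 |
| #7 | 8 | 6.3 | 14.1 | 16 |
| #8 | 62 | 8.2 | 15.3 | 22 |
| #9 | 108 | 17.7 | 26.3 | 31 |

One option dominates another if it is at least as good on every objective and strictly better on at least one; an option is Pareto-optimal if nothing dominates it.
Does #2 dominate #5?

#2 vs #5: fees 29≤30, expected return 9.6≥6.8, volatility 24.1≤29.9, max drawdown 40≤48 — #2 is at least as good on every objective with at least one strict improvement.

Yes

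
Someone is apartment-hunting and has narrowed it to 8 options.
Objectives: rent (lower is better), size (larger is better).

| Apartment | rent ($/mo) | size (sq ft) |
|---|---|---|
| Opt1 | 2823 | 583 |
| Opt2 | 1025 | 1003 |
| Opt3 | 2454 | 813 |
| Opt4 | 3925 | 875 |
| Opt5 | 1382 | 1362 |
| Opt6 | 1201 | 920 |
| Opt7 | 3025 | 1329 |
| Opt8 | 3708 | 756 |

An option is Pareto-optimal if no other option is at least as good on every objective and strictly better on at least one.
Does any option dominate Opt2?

No

Opt1: worse on rent (2823 vs 1025).
Opt3: worse on rent (2454 vs 1025).
Opt4: worse on rent (3925 vs 1025).
Opt5: worse on rent (1382 vs 1025).
Opt6: worse on rent (1201 vs 1025).
Opt7: worse on rent (3025 vs 1025).
Opt8: worse on rent (3708 vs 1025).
No option is at least as good as Opt2 on every objective and strictly better on one.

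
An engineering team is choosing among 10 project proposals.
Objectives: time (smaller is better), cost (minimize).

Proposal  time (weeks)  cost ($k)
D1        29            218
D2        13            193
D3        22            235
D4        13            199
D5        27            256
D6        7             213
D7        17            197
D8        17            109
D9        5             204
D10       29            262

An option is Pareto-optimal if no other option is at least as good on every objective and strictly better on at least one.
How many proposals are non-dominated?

D1: dominated by D2 (time 13≤29, cost 193≤218).
D2: not dominated.
D3: dominated by D2 (time 13≤22, cost 193≤235).
D4: dominated by D2 (time 13≤13, cost 193≤199).
D5: dominated by D2 (time 13≤27, cost 193≤256).
D6: dominated by D9 (time 5≤7, cost 204≤213).
D7: dominated by D2 (time 13≤17, cost 193≤197).
D8: not dominated (best cost).
D9: not dominated (best time).
D10: dominated by D1 (time 29≤29, cost 218≤262).
Pareto-optimal: D2, D8, D9 → 3.

3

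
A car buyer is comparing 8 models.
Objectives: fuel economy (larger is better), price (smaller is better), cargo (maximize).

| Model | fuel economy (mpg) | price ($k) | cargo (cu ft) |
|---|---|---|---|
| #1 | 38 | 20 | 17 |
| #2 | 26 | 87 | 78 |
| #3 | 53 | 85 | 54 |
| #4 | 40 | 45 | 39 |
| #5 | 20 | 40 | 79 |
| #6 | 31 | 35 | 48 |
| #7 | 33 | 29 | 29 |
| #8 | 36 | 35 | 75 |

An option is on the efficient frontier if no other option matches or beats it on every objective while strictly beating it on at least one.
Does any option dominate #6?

Yes

#8 vs #6: fuel economy 36≥31, price 35≤35, cargo 75≥48 — #8 is at least as good on every objective and strictly better on at least one, so #8 dominates #6.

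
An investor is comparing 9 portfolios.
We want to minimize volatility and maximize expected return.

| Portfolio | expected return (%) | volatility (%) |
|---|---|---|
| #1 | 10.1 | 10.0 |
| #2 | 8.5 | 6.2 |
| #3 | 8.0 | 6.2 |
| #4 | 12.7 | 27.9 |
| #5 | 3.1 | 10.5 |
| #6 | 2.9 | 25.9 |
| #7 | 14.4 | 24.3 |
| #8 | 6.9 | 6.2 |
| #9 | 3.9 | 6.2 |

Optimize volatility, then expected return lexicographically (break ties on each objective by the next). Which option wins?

#2

First minimize volatility: best is 6.2, kept {#2, #3, #8, #9}.
Then maximize expected return: best is 8.5, kept {#2}.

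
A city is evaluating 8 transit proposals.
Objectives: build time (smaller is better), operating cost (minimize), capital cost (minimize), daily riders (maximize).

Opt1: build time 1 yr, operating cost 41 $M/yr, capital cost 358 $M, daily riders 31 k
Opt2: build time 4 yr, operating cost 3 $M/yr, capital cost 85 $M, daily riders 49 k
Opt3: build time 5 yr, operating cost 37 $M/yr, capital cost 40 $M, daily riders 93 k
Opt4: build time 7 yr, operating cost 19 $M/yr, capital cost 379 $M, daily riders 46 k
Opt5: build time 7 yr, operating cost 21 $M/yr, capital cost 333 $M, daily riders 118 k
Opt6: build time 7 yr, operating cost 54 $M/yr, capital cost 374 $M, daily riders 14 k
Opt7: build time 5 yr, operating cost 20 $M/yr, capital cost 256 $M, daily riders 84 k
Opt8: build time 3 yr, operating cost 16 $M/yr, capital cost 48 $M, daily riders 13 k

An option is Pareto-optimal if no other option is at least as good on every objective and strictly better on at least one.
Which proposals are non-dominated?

Opt1, Opt2, Opt3, Opt5, Opt7, Opt8

Opt1: not dominated (best build time).
Opt2: not dominated (best operating cost).
Opt3: not dominated (best capital cost).
Opt4: dominated by Opt2 (build time 4≤7, operating cost 3≤19, capital cost 85≤379, daily riders 49≥46).
Opt5: not dominated (best daily riders).
Opt6: dominated by Opt1 (build time 1≤7, operating cost 41≤54, capital cost 358≤374, daily riders 31≥14).
Opt7: not dominated.
Opt8: not dominated.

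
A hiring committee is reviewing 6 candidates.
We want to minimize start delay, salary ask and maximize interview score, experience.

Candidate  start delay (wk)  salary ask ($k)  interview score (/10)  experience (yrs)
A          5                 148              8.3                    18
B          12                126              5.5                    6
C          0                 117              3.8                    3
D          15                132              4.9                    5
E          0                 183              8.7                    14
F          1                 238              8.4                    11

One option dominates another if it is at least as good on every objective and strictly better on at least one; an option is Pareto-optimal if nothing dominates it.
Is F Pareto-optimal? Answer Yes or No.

E vs F: start delay 0≤1, salary ask 183≤238, interview score 8.7≥8.4, experience 14≥11 — E is at least as good on every objective and strictly better on at least one, so E dominates F.

No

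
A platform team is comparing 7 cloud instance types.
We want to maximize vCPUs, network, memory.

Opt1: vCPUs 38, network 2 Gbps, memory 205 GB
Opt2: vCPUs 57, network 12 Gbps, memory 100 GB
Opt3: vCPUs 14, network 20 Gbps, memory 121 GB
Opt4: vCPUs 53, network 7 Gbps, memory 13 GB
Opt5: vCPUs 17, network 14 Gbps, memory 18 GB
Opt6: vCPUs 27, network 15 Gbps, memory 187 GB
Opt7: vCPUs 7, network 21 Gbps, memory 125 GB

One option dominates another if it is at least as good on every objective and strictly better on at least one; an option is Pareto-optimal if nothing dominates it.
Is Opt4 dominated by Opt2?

Yes

Opt2 vs Opt4: vCPUs 57≥53, network 12≥7, memory 100≥13 — Opt2 is at least as good on every objective with at least one strict improvement.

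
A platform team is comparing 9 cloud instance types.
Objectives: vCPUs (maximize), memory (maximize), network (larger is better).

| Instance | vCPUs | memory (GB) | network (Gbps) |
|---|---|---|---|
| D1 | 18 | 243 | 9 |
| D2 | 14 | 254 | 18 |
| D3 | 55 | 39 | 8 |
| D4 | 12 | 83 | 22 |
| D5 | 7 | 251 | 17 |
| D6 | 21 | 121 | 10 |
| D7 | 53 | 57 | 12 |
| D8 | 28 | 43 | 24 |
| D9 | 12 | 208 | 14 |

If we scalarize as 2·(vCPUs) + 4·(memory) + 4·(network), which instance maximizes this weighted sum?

D2

D1: 2·18 + 4·243 + 4·9 = 1044
D2: 2·14 + 4·254 + 4·18 = 1116
D3: 2·55 + 4·39 + 4·8 = 298
D4: 2·12 + 4·83 + 4·22 = 444
D5: 2·7 + 4·251 + 4·17 = 1086
D6: 2·21 + 4·121 + 4·10 = 566
D7: 2·53 + 4·57 + 4·12 = 382
D8: 2·28 + 4·43 + 4·24 = 324
D9: 2·12 + 4·208 + 4·14 = 912
Highest: D2 at 1116.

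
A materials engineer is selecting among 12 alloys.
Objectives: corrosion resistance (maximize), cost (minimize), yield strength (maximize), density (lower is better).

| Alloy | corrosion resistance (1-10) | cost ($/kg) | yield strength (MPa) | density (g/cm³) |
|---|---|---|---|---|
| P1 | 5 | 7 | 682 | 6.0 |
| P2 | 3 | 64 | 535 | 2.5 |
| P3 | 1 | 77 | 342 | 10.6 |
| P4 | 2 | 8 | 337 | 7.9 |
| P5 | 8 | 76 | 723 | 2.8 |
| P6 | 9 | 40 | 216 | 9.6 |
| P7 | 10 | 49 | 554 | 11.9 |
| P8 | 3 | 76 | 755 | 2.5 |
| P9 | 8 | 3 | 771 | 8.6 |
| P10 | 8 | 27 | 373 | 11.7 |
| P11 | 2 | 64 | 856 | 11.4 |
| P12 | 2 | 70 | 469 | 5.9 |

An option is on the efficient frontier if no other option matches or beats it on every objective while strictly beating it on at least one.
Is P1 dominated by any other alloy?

No

P2: worse on corrosion resistance (3 vs 5).
P3: worse on corrosion resistance (1 vs 5).
P4: worse on corrosion resistance (2 vs 5).
P5: worse on cost (76 vs 7).
P6: worse on cost (40 vs 7).
P7: worse on cost (49 vs 7).
P8: worse on corrosion resistance (3 vs 5).
P9: worse on density (8.6 vs 6.0).
P10: worse on cost (27 vs 7).
P11: worse on corrosion resistance (2 vs 5).
P12: worse on corrosion resistance (2 vs 5).
No option is at least as good as P1 on every objective and strictly better on one.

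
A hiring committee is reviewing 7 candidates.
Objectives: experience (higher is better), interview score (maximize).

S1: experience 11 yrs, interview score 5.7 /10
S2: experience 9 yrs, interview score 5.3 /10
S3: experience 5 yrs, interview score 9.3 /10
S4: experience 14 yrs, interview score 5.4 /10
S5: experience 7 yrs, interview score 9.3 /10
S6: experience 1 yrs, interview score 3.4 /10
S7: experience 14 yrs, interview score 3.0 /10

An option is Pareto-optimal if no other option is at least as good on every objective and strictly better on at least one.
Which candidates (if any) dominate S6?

S1: experience 11≥1, interview score 5.7≥3.4 — dominates S6.
S2: experience 9≥1, interview score 5.3≥3.4 — dominates S6.
S3: experience 5≥1, interview score 9.3≥3.4 — dominates S6.
S4: experience 14≥1, interview score 5.4≥3.4 — dominates S6.
S5: experience 7≥1, interview score 9.3≥3.4 — dominates S6.
Others (S7) are each worse than S6 on at least one objective.

S1, S2, S3, S4, S5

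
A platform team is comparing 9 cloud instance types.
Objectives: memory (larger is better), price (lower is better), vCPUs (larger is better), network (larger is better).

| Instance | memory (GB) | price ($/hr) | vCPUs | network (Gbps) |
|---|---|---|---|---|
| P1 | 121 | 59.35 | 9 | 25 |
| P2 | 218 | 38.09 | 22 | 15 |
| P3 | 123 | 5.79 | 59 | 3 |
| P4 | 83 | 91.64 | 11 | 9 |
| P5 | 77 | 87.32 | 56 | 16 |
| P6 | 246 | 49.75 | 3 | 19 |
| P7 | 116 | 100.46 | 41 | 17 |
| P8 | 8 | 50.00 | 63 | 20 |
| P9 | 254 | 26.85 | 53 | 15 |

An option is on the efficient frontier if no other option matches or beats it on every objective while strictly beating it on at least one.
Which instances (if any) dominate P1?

P2: worse on network (15 vs 25).
P3: worse on network (3 vs 25).
P4: worse on memory (83 vs 121).
P5: worse on memory (77 vs 121).
P6: worse on vCPUs (3 vs 9).
P7: worse on memory (116 vs 121).
P8: worse on memory (8 vs 121).
P9: worse on network (15 vs 25).
No option dominates P1.

none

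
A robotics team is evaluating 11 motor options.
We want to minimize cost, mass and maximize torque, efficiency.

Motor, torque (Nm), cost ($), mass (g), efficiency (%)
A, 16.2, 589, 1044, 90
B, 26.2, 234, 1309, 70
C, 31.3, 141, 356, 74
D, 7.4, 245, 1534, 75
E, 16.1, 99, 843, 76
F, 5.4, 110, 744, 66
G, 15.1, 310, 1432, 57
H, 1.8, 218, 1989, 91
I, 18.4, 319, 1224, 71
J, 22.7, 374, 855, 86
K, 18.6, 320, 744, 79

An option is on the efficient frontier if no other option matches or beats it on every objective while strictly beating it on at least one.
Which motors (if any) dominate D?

E: torque 16.1≥7.4, cost 99≤245, mass 843≤1534, efficiency 76≥75 — dominates D.
Others (A, B, C, F, G, H, I, J, K) are each worse than D on at least one objective.

E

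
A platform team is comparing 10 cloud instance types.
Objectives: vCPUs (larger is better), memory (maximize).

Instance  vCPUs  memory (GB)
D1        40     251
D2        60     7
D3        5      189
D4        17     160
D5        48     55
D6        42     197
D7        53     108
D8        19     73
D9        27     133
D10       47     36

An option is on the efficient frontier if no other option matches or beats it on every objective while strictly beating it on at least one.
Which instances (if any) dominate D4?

D1: vCPUs 40≥17, memory 251≥160 — dominates D4.
D6: vCPUs 42≥17, memory 197≥160 — dominates D4.
Others (D2, D3, D5, D7, D8, D9, D10) are each worse than D4 on at least one objective.

D1, D6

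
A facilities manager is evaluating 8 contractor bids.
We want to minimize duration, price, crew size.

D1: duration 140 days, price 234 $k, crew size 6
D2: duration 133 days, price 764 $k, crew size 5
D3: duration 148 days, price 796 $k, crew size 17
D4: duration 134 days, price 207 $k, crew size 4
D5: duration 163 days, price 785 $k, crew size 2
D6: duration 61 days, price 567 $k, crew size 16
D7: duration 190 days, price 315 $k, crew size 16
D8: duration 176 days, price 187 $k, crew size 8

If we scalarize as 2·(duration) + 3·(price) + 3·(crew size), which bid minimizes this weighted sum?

D4

D1: 2·140 + 3·234 + 3·6 = 1000
D2: 2·133 + 3·764 + 3·5 = 2573
D3: 2·148 + 3·796 + 3·17 = 2735
D4: 2·134 + 3·207 + 3·4 = 901
D5: 2·163 + 3·785 + 3·2 = 2687
D6: 2·61 + 3·567 + 3·16 = 1871
D7: 2·190 + 3·315 + 3·16 = 1373
D8: 2·176 + 3·187 + 3·8 = 937
Lowest: D4 at 901.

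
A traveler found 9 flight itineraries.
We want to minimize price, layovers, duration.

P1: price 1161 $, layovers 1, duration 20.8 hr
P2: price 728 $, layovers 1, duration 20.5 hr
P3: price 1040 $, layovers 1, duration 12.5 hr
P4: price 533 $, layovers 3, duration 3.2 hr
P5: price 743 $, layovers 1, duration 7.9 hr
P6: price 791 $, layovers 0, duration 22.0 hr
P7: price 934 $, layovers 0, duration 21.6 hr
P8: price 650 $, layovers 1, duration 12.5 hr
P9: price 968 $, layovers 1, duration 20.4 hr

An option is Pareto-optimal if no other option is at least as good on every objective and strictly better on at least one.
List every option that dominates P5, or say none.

P1: worse on price (1161 vs 743).
P2: worse on duration (20.5 vs 7.9).
P3: worse on price (1040 vs 743).
P4: worse on layovers (3 vs 1).
P6: worse on price (791 vs 743).
P7: worse on price (934 vs 743).
P8: worse on duration (12.5 vs 7.9).
P9: worse on price (968 vs 743).
No option dominates P5.

none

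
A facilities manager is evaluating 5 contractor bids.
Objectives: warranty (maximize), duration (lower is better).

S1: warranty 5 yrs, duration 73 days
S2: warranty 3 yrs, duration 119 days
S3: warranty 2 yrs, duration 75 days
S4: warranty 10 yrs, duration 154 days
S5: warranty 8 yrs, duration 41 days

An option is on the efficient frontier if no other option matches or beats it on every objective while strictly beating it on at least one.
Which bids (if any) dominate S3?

S1, S5

S1: warranty 5≥2, duration 73≤75 — dominates S3.
S5: warranty 8≥2, duration 41≤75 — dominates S3.
Others (S2, S4) are each worse than S3 on at least one objective.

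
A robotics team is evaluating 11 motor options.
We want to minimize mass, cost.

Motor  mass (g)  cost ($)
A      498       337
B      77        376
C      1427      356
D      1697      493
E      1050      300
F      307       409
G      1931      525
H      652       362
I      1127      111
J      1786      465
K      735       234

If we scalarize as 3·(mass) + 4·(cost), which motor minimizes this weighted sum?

A: 3·498 + 4·337 = 2842
B: 3·77 + 4·376 = 1735
C: 3·1427 + 4·356 = 5705
D: 3·1697 + 4·493 = 7063
E: 3·1050 + 4·300 = 4350
F: 3·307 + 4·409 = 2557
G: 3·1931 + 4·525 = 7893
H: 3·652 + 4·362 = 3404
I: 3·1127 + 4·111 = 3825
J: 3·1786 + 4·465 = 7218
K: 3·735 + 4·234 = 3141
Lowest: B at 1735.

B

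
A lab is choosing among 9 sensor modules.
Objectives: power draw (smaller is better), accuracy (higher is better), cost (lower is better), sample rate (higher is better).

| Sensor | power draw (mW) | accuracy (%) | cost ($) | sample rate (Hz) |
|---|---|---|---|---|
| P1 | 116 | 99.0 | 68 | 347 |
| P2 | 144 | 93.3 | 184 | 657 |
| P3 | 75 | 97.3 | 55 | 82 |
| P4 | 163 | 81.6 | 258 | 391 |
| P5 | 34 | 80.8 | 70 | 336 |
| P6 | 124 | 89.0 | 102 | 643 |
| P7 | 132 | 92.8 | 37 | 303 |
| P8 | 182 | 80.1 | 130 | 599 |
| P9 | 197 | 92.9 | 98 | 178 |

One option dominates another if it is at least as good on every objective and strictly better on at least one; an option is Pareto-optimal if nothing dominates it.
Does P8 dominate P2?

No

P8 vs P2: P8 is worse on power draw (182 vs 144), so it does not dominate P2.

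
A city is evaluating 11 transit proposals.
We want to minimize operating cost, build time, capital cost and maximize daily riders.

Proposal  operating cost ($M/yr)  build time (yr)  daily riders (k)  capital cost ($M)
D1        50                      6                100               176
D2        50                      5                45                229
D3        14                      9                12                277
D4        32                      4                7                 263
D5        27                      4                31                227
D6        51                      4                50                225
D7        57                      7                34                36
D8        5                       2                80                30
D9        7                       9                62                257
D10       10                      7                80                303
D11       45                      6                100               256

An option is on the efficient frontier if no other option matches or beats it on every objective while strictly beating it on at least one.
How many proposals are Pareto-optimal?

3

D1: not dominated.
D2: dominated by D8 (operating cost 5≤50, build time 2≤5, daily riders 80≥45, capital cost 30≤229).
D3: dominated by D8 (operating cost 5≤14, build time 2≤9, daily riders 80≥12, capital cost 30≤277).
D4: dominated by D5 (operating cost 27≤32, build time 4≤4, daily riders 31≥7, capital cost 227≤263).
D5: dominated by D8 (operating cost 5≤27, build time 2≤4, daily riders 80≥31, capital cost 30≤227).
D6: dominated by D8 (operating cost 5≤51, build time 2≤4, daily riders 80≥50, capital cost 30≤225).
D7: dominated by D8 (operating cost 5≤57, build time 2≤7, daily riders 80≥34, capital cost 30≤36).
D8: not dominated (best operating cost).
D9: dominated by D8 (operating cost 5≤7, build time 2≤9, daily riders 80≥62, capital cost 30≤257).
D10: dominated by D8 (operating cost 5≤10, build time 2≤7, daily riders 80≥80, capital cost 30≤303).
D11: not dominated.
Pareto-optimal: D1, D8, D11 → 3.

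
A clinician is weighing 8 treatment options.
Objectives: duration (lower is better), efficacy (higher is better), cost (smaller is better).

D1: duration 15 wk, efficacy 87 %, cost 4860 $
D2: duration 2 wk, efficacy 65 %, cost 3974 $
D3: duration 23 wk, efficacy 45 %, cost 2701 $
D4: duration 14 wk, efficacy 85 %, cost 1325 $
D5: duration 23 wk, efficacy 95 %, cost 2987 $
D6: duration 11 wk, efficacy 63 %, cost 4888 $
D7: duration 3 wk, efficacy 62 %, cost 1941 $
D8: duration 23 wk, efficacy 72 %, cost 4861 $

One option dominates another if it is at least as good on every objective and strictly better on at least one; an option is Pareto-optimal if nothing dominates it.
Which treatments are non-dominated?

D1, D2, D4, D5, D7

D1: not dominated.
D2: not dominated (best duration).
D3: dominated by D4 (duration 14≤23, efficacy 85≥45, cost 1325≤2701).
D4: not dominated (best cost).
D5: not dominated (best efficacy).
D6: dominated by D2 (duration 2≤11, efficacy 65≥63, cost 3974≤4888).
D7: not dominated.
D8: dominated by D1 (duration 15≤23, efficacy 87≥72, cost 4860≤4861).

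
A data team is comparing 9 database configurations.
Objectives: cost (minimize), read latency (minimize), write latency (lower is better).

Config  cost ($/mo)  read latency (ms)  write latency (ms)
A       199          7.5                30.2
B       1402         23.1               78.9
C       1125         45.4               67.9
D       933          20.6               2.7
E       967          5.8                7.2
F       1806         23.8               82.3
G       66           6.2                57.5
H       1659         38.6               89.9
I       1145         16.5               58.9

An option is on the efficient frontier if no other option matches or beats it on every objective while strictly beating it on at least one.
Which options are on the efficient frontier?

A, D, E, G

A: not dominated.
B: dominated by A (cost 199≤1402, read latency 7.5≤23.1, write latency 30.2≤78.9).
C: dominated by A (cost 199≤1125, read latency 7.5≤45.4, write latency 30.2≤67.9).
D: not dominated (best write latency).
E: not dominated (best read latency).
F: dominated by A (cost 199≤1806, read latency 7.5≤23.8, write latency 30.2≤82.3).
G: not dominated (best cost).
H: dominated by A (cost 199≤1659, read latency 7.5≤38.6, write latency 30.2≤89.9).
I: dominated by A (cost 199≤1145, read latency 7.5≤16.5, write latency 30.2≤58.9).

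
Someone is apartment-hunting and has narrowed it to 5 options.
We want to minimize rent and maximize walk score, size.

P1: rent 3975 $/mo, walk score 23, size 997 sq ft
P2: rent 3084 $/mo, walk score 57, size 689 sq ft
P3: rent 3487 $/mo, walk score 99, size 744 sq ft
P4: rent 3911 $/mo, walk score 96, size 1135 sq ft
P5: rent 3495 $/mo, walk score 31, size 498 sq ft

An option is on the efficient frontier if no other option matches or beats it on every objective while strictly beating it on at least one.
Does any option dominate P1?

P4 vs P1: rent 3911≤3975, walk score 96≥23, size 1135≥997 — P4 is at least as good on every objective and strictly better on at least one, so P4 dominates P1.

Yes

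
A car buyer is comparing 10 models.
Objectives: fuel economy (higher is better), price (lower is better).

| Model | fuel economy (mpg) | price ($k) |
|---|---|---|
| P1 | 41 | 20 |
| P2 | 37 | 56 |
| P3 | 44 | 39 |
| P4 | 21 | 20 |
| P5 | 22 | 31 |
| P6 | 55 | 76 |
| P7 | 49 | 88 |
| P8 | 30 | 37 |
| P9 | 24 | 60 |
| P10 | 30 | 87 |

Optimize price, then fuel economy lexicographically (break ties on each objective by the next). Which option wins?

First minimize price: best is 20, kept {P1, P4}.
Then maximize fuel economy: best is 41, kept {P1}.

P1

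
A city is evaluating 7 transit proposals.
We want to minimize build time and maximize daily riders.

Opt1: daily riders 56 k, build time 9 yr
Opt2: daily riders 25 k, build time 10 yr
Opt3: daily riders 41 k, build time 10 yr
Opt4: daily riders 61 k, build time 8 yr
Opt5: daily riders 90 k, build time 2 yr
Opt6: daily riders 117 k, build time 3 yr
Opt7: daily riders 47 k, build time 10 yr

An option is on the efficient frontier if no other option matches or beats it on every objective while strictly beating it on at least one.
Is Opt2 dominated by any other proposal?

Yes

Opt1 vs Opt2: daily riders 56≥25, build time 9≤10 — Opt1 is at least as good on every objective and strictly better on at least one, so Opt1 dominates Opt2.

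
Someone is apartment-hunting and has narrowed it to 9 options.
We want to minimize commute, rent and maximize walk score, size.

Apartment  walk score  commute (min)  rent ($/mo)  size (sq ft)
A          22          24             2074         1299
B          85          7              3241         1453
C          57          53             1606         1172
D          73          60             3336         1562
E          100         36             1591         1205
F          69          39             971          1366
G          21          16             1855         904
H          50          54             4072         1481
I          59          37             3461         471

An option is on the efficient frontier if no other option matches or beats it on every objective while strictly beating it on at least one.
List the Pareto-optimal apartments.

A, B, D, E, F, G, H

A: not dominated.
B: not dominated (best commute).
C: dominated by E (walk score 100≥57, commute 36≤53, rent 1591≤1606, size 1205≥1172).
D: not dominated (best size).
E: not dominated (best walk score).
F: not dominated (best rent).
G: not dominated.
H: not dominated.
I: dominated by B (walk score 85≥59, commute 7≤37, rent 3241≤3461, size 1453≥471).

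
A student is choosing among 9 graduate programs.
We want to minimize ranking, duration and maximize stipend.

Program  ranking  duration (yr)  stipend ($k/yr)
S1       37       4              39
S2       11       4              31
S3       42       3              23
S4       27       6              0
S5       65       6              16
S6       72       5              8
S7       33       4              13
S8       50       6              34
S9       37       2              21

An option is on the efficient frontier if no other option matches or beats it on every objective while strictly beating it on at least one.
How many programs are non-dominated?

4

S1: not dominated (best stipend).
S2: not dominated (best ranking).
S3: not dominated.
S4: dominated by S2 (ranking 11≤27, duration 4≤6, stipend 31≥0).
S5: dominated by S1 (ranking 37≤65, duration 4≤6, stipend 39≥16).
S6: dominated by S1 (ranking 37≤72, duration 4≤5, stipend 39≥8).
S7: dominated by S2 (ranking 11≤33, duration 4≤4, stipend 31≥13).
S8: dominated by S1 (ranking 37≤50, duration 4≤6, stipend 39≥34).
S9: not dominated (best duration).
Pareto-optimal: S1, S2, S3, S9 → 4.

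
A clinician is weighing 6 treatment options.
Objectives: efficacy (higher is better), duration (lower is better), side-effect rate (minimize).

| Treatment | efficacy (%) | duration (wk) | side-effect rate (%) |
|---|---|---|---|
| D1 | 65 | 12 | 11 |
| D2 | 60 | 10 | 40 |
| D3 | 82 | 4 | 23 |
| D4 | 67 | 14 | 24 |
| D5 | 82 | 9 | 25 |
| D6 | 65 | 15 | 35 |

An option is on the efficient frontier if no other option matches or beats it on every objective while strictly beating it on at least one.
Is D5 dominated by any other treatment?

Yes

D3 vs D5: efficacy 82≥82, duration 4≤9, side-effect rate 23≤25 — D3 is at least as good on every objective and strictly better on at least one, so D3 dominates D5.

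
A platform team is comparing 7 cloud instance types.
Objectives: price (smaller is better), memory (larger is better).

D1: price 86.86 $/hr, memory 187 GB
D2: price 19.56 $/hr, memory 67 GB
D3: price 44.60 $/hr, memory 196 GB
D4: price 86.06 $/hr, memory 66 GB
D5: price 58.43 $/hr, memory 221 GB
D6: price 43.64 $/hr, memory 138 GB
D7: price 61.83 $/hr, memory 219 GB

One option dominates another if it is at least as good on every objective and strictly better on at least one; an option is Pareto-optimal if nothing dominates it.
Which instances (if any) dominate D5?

none

D1: worse on price (86.86 vs 58.43).
D2: worse on memory (67 vs 221).
D3: worse on memory (196 vs 221).
D4: worse on price (86.06 vs 58.43).
D6: worse on memory (138 vs 221).
D7: worse on price (61.83 vs 58.43).
No option dominates D5.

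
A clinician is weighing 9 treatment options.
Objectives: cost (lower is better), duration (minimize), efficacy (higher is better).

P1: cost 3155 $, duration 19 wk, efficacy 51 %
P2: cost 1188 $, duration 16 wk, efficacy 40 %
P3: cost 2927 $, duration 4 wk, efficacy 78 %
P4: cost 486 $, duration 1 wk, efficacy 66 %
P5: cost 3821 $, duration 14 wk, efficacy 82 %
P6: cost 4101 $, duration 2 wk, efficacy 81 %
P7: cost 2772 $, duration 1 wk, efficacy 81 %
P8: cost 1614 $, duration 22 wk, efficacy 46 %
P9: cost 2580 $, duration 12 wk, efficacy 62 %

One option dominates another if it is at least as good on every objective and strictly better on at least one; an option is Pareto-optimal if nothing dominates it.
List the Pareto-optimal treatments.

P1: dominated by P3 (cost 2927≤3155, duration 4≤19, efficacy 78≥51).
P2: dominated by P4 (cost 486≤1188, duration 1≤16, efficacy 66≥40).
P3: dominated by P7 (cost 2772≤2927, duration 1≤4, efficacy 81≥78).
P4: not dominated (best cost).
P5: not dominated (best efficacy).
P6: dominated by P7 (cost 2772≤4101, duration 1≤2, efficacy 81≥81).
P7: not dominated.
P8: dominated by P4 (cost 486≤1614, duration 1≤22, efficacy 66≥46).
P9: dominated by P4 (cost 486≤2580, duration 1≤12, efficacy 66≥62).

P4, P5, P7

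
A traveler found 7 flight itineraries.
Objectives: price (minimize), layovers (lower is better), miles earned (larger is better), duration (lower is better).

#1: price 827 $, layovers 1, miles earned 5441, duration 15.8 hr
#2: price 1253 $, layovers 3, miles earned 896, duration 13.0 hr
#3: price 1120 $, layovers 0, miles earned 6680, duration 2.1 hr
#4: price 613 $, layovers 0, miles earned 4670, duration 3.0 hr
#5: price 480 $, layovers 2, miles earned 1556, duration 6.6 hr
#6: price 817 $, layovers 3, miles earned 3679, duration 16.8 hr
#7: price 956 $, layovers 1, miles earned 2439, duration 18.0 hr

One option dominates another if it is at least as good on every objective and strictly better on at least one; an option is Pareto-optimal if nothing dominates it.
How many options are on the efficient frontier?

4

#1: not dominated.
#2: dominated by #3 (price 1120≤1253, layovers 0≤3, miles earned 6680≥896, duration 2.1≤13.0).
#3: not dominated (best miles earned).
#4: not dominated.
#5: not dominated (best price).
#6: dominated by #4 (price 613≤817, layovers 0≤3, miles earned 4670≥3679, duration 3.0≤16.8).
#7: dominated by #1 (price 827≤956, layovers 1≤1, miles earned 5441≥2439, duration 15.8≤18.0).
Pareto-optimal: #1, #3, #4, #5 → 4.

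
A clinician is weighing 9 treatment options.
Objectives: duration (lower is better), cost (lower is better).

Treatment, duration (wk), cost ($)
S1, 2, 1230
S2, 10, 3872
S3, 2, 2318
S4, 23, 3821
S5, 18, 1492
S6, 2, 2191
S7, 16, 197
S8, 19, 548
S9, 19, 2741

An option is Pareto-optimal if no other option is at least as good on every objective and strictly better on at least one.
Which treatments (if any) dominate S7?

S1: worse on cost (1230 vs 197).
S2: worse on cost (3872 vs 197).
S3: worse on cost (2318 vs 197).
S4: worse on duration (23 vs 16).
S5: worse on duration (18 vs 16).
S6: worse on cost (2191 vs 197).
S8: worse on duration (19 vs 16).
S9: worse on duration (19 vs 16).
No option dominates S7.

none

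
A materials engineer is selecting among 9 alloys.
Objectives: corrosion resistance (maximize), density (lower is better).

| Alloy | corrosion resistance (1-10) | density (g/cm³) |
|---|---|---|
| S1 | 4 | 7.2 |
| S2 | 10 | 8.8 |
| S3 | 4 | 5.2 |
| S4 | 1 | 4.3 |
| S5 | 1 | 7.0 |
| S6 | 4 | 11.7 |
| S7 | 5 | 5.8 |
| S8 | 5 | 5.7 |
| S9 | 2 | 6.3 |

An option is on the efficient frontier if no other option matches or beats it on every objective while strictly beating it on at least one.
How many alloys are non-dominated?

S1: dominated by S3 (corrosion resistance 4≥4, density 5.2≤7.2).
S2: not dominated (best corrosion resistance).
S3: not dominated.
S4: not dominated (best density).
S5: dominated by S3 (corrosion resistance 4≥1, density 5.2≤7.0).
S6: dominated by S1 (corrosion resistance 4≥4, density 7.2≤11.7).
S7: dominated by S8 (corrosion resistance 5≥5, density 5.7≤5.8).
S8: not dominated.
S9: dominated by S3 (corrosion resistance 4≥2, density 5.2≤6.3).
Pareto-optimal: S2, S3, S4, S8 → 4.

4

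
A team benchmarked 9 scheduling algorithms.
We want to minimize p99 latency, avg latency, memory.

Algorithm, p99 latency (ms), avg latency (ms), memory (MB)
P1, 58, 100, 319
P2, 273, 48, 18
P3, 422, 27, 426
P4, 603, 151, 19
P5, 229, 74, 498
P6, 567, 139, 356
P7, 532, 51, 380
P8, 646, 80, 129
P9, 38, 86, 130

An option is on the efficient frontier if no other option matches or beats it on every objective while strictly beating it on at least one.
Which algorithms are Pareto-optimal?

P2, P3, P5, P9

P1: dominated by P9 (p99 latency 38≤58, avg latency 86≤100, memory 130≤319).
P2: not dominated (best memory).
P3: not dominated (best avg latency).
P4: dominated by P2 (p99 latency 273≤603, avg latency 48≤151, memory 18≤19).
P5: not dominated.
P6: dominated by P1 (p99 latency 58≤567, avg latency 100≤139, memory 319≤356).
P7: dominated by P2 (p99 latency 273≤532, avg latency 48≤51, memory 18≤380).
P8: dominated by P2 (p99 latency 273≤646, avg latency 48≤80, memory 18≤129).
P9: not dominated (best p99 latency).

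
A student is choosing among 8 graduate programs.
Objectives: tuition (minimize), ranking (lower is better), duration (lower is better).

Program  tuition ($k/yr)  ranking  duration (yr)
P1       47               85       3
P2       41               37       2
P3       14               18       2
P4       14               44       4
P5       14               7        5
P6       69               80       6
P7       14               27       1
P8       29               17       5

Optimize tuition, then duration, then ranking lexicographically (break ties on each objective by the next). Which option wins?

First minimize tuition: best is 14, kept {P3, P4, P5, P7}.
Then minimize duration: best is 1, kept {P7}.

P7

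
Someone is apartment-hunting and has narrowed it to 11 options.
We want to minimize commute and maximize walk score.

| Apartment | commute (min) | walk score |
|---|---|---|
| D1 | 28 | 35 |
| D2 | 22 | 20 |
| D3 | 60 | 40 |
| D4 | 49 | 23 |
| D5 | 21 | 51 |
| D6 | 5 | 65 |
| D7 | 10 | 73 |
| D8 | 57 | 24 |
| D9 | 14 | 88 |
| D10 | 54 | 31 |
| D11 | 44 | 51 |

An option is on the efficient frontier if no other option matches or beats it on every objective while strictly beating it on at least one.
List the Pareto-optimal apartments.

D6, D7, D9

D1: dominated by D5 (commute 21≤28, walk score 51≥35).
D2: dominated by D5 (commute 21≤22, walk score 51≥20).
D3: dominated by D5 (commute 21≤60, walk score 51≥40).
D4: dominated by D1 (commute 28≤49, walk score 35≥23).
D5: dominated by D6 (commute 5≤21, walk score 65≥51).
D6: not dominated (best commute).
D7: not dominated.
D8: dominated by D1 (commute 28≤57, walk score 35≥24).
D9: not dominated (best walk score).
D10: dominated by D1 (commute 28≤54, walk score 35≥31).
D11: dominated by D5 (commute 21≤44, walk score 51≥51).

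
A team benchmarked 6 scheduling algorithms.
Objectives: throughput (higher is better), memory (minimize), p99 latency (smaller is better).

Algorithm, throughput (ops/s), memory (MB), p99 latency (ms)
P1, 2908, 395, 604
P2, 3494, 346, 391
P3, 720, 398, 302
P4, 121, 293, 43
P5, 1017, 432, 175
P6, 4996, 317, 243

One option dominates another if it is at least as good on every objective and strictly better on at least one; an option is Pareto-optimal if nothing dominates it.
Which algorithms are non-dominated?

P4, P5, P6

P1: dominated by P2 (throughput 3494≥2908, memory 346≤395, p99 latency 391≤604).
P2: dominated by P6 (throughput 4996≥3494, memory 317≤346, p99 latency 243≤391).
P3: dominated by P6 (throughput 4996≥720, memory 317≤398, p99 latency 243≤302).
P4: not dominated (best memory).
P5: not dominated.
P6: not dominated (best throughput).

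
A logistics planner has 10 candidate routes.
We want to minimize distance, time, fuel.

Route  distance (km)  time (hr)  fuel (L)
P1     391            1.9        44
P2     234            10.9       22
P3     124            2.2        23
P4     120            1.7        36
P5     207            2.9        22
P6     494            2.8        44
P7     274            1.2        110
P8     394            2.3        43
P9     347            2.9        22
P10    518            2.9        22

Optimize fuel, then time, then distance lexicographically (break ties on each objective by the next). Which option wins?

First minimize fuel: best is 22, kept {P2, P5, P9, P10}.
Then minimize time: best is 2.9, kept {P5, P9, P10}.
Then minimize distance: best is 207, kept {P5}.

P5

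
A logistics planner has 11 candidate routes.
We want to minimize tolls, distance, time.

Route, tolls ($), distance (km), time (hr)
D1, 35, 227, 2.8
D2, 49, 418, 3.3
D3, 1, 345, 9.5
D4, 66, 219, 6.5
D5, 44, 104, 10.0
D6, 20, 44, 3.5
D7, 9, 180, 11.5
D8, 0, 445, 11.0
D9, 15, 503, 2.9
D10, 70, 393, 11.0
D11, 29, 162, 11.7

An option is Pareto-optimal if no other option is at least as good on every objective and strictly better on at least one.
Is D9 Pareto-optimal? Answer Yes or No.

Yes

D1: worse on tolls (35 vs 15).
D2: worse on tolls (49 vs 15).
D3: worse on time (9.5 vs 2.9).
D4: worse on tolls (66 vs 15).
D5: worse on tolls (44 vs 15).
D6: worse on tolls (20 vs 15).
D7: worse on time (11.5 vs 2.9).
D8: worse on time (11.0 vs 2.9).
D10: worse on tolls (70 vs 15).
D11: worse on tolls (29 vs 15).
No option is at least as good as D9 on every objective and strictly better on one.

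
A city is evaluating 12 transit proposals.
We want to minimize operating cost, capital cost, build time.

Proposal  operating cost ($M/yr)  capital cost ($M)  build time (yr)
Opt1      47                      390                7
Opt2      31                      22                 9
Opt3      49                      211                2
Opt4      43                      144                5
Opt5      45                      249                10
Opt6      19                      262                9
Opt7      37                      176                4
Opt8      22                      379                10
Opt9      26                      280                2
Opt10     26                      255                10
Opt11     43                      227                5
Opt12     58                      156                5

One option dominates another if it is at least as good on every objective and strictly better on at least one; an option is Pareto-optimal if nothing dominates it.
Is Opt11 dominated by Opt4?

Opt4 vs Opt11: operating cost 43≤43, capital cost 144≤227, build time 5≤5 — Opt4 is at least as good on every objective with at least one strict improvement.

Yes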